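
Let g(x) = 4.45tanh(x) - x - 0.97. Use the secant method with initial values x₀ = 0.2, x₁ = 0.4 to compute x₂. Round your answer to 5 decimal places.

0.29525

g(0.2) = -0.2916798, g(0.4) = 0.3207729
x₂ = 0.4000000 − 0.3207729·(0.4000000 − 0.2000000) / (0.3207729 − (-0.2916798)) = 0.4000000 − (0.0641546)/(0.6124527) = 0.2952497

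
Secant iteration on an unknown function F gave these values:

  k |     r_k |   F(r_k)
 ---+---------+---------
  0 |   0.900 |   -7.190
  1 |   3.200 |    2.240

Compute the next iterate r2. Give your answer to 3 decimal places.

r2 = 3.200 − 2.240·(3.200 − 0.900) / (2.240 − (-7.190))
   = 3.200 − (5.15200)/(9.43000) = 2.65366

2.654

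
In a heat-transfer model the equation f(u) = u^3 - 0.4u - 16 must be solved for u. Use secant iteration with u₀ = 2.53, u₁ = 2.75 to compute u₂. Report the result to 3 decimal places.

2.570

f(2.53) = -0.81772, f(2.75) = 3.69687
u₂ = 2.75000 − 3.69687·(2.75000 − 2.53000) / (3.69687 − (-0.81772)) = 2.75000 − (0.81331)/(4.51460) = 2.56985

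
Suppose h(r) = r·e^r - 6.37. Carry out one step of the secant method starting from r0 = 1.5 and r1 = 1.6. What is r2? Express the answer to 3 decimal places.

1.471

h(1.5) = 0.35253, h(1.6) = 1.55485
r2 = 1.60000 − 1.55485·(1.60000 − 1.50000) / (1.55485 − 0.35253) = 1.60000 − (0.15549)/(1.20232) = 1.47068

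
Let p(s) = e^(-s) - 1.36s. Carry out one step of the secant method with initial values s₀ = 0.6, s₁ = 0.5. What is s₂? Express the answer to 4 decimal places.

p(0.6) = -0.267188, p(0.5) = -0.073469
s₂ = 0.500000 − (-0.073469)·(0.500000 − 0.600000) / (-0.073469 − (-0.267188)) = 0.500000 − (0.007347)/(0.193719) = 0.462074

0.4621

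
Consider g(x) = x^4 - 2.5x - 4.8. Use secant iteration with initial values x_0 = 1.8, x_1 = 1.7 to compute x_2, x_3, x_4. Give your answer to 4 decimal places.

1.7368, 1.7392, 1.7391

g(1.8) = 1.197600, g(1.7) = -0.697900
x_2 = 1.700000 − (-0.697900)·(1.700000 − 1.800000) / (-0.697900 − 1.197600) = 1.700000 − (0.069790)/(-1.895500) = 1.736819
g(1.736819) = -0.042537
x_3 = 1.736819 − (-0.042537)·(1.736819 − 1.700000) / (-0.042537 − (-0.697900)) = 1.736819 − (-0.001566)/(0.655363) = 1.739209
g(1.739209) = 0.001674
x_4 = 1.739209 − 0.001674·(1.739209 − 1.736819) / (0.001674 − (-0.042537)) = 1.739209 − (0.000004)/(0.044210) = 1.739118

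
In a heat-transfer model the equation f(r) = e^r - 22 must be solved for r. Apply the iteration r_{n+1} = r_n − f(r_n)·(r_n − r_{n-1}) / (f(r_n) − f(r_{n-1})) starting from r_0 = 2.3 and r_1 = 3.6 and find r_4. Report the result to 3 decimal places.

f(2.3) = -12.02582, f(3.6) = 14.59823
r_2 = 3.60000 − 14.59823·(3.60000 − 2.30000) / (14.59823 − (-12.02582)) = 3.60000 − (18.97770)/(26.62405) = 2.88720
f(2.88720) = -4.05706
r_3 = 2.88720 − (-4.05706)·(2.88720 − 3.60000) / (-4.05706 − 14.59823) = 2.88720 − (2.89188)/(-18.65529) = 3.04221
f(3.04221) = -1.04843
r_4 = 3.04221 − (-1.04843)·(3.04221 − 2.88720) / (-1.04843 − (-4.05706)) = 3.04221 − (-0.16252)/(3.00863) = 3.09623

3.096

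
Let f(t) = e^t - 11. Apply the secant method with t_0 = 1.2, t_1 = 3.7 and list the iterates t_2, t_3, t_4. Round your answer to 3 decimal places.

f(1.2) = -7.67988, f(3.7) = 29.44730
t_2 = 3.70000 − 29.44730·(3.70000 − 1.20000) / (29.44730 − (-7.67988)) = 3.70000 − (73.61826)/(37.12719) = 1.71713
f(1.71713) = -5.43146
t_3 = 1.71713 − (-5.43146)·(1.71713 − 3.70000) / (-5.43146 − 29.44730) = 1.71713 − (10.76986)/(-34.87876) = 2.02591
f(2.02591) = -3.41697
t_4 = 2.02591 − (-3.41697)·(2.02591 − 1.71713) / (-3.41697 − (-5.43146)) = 2.02591 − (-1.05509)/(2.01449) = 2.54966

1.717, 2.026, 2.550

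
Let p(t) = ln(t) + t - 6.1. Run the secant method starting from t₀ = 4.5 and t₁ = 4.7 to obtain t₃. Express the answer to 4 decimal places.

p(4.5) = -0.095923, p(4.7) = 0.147563
t₂ = 4.700000 − 0.147563·(4.700000 − 4.500000) / (0.147563 − (-0.095923)) = 4.700000 − (0.029513)/(0.243485) = 4.578791
p(4.578791) = 0.000226
t₃ = 4.578791 − 0.000226·(4.578791 − 4.700000) / (0.000226 − 0.147563) = 4.578791 − (-0.000027)/(-0.147336) = 4.578605

4.5786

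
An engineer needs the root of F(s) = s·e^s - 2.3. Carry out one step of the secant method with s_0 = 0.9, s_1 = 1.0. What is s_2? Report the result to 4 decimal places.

0.9171

F(0.9) = -0.086357, F(1.0) = 0.418282
s_2 = 1.000000 − 0.418282·(1.000000 − 0.900000) / (0.418282 − (-0.086357)) = 1.000000 − (0.041828)/(0.504639) = 0.917113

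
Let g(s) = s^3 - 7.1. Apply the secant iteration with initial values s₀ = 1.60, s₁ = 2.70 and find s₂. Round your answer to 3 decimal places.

g(1.60) = -3.00400, g(2.70) = 12.58300
s₂ = 2.70000 − 12.58300·(2.70000 − 1.60000) / (12.58300 − (-3.00400)) = 2.70000 − (13.84130)/(15.58700) = 1.81200

1.812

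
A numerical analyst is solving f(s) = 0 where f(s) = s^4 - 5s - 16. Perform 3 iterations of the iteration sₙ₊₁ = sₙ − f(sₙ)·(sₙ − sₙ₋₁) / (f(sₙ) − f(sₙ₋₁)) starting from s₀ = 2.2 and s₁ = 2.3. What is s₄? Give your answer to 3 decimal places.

f(2.2) = -3.57440, f(2.3) = 0.48410
s₂ = 2.30000 − 0.48410·(2.30000 − 2.20000) / (0.48410 − (-3.57440)) = 2.30000 − (0.04841)/(4.05850) = 2.28807
f(2.28807) = -0.03227
s₃ = 2.28807 − (-0.03227)·(2.28807 − 2.30000) / (-0.03227 − 0.48410) = 2.28807 − (0.00038)/(-0.51637) = 2.28882
f(2.28882) = -0.00026
s₄ = 2.28882 − (-0.00026)·(2.28882 − 2.28807) / (-0.00026 − (-0.03227)) = 2.28882 − (0.00000)/(0.03201) = 2.28882

2.289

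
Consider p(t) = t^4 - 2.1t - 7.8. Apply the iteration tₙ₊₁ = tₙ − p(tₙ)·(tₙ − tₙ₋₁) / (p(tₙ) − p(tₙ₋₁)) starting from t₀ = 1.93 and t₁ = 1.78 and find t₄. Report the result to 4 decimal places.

1.8488

p(1.93) = 2.021880, p(1.78) = -1.499241
t₂ = 1.780000 − (-1.499241)·(1.780000 − 1.930000) / (-1.499241 − 2.021880) = 1.780000 − (0.224886)/(-3.521121) = 1.843868
p(1.843868) = -0.113153
t₃ = 1.843868 − (-0.113153)·(1.843868 − 1.780000) / (-0.113153 − (-1.499241)) = 1.843868 − (-0.007227)/(1.386088) = 1.849082
p(1.849082) = 0.007193
t₄ = 1.849082 − 0.007193·(1.849082 − 1.843868) / (0.007193 − (-0.113153)) = 1.849082 − (0.000038)/(0.120346) = 1.848770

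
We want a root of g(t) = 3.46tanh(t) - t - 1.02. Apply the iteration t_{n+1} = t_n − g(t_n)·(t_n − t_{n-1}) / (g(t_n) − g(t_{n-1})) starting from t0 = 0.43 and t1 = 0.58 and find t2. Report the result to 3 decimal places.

0.458

g(0.43) = -0.04759, g(0.58) = 0.20842
t2 = 0.58000 − 0.20842·(0.58000 − 0.43000) / (0.20842 − (-0.04759)) = 0.58000 − (0.03126)/(0.25601) = 0.45788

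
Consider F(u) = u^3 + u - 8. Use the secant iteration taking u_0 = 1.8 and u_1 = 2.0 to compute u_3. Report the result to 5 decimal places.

1.83354

F(1.8) = -0.3680000, F(2.0) = 2.0000000
u_2 = 2.0000000 − 2.0000000·(2.0000000 − 1.8000000) / (2.0000000 − (-0.3680000)) = 2.0000000 − (0.4000000)/(2.3680000) = 1.8310811
F(1.8310811) = -0.0295642
u_3 = 1.8310811 − (-0.0295642)·(1.8310811 − 2.0000000) / (-0.0295642 − 2.0000000) = 1.8310811 − (0.0049940)/(-2.0295642) = 1.8335417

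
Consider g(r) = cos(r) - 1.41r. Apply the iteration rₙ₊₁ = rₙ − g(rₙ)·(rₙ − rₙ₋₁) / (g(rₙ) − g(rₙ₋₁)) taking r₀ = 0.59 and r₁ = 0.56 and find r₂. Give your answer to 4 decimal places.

g(0.59) = -0.000959, g(0.56) = 0.057655
r₂ = 0.560000 − 0.057655·(0.560000 − 0.590000) / (0.057655 − (-0.000959)) = 0.560000 − (-0.001730)/(0.058614) = 0.589509

0.5895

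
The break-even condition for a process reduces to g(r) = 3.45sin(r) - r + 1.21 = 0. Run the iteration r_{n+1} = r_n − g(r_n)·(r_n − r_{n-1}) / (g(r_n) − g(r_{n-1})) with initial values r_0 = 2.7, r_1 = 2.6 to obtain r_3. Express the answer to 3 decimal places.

g(2.7) = -0.01554, g(2.6) = 0.38848
r_2 = 2.60000 − 0.38848·(2.60000 − 2.70000) / (0.38848 − (-0.01554)) = 2.60000 − (-0.03885)/(0.40402) = 2.69615
g(2.69615) = 0.00029
r_3 = 2.69615 − 0.00029·(2.69615 − 2.60000) / (0.00029 − 0.38848) = 2.69615 − (0.00003)/(-0.38819) = 2.69623

2.696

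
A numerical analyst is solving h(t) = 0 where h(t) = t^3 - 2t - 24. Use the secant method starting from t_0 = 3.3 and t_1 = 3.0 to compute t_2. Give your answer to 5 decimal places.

h(3.3) = 5.3370000, h(3.0) = -3.0000000
t_2 = 3.0000000 − (-3.0000000)·(3.0000000 − 3.3000000) / (-3.0000000 − 5.3370000) = 3.0000000 − (0.9000000)/(-8.3370000) = 3.1079525

3.10795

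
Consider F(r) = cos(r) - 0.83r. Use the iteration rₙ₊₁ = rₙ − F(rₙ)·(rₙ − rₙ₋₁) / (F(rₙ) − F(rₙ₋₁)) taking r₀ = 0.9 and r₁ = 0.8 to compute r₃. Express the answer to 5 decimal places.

F(0.9) = -0.1253900, F(0.8) = 0.0327067
r₂ = 0.8000000 − 0.0327067·(0.8000000 − 0.9000000) / (0.0327067 − (-0.1253900)) = 0.8000000 − (-0.0032707)/(0.1580967) = 0.8206878
F(0.8206878) = 0.0005473
r₃ = 0.8206878 − 0.0005473·(0.8206878 − 0.8000000) / (0.0005473 − 0.0327067) = 0.8206878 − (0.0000113)/(-0.0321594) = 0.8210399

0.82104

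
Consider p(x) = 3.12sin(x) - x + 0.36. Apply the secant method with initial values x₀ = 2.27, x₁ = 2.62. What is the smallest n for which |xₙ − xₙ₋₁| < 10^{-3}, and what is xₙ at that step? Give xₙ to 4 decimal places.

p(2.27) = 0.477907, p(2.62) = -0.705424
x₂ = 2.620000 − (-0.705424)·(0.350000)/(-1.183331) = 2.411353;  |Δ| = 0.208647
p(2.411353) = 0.029837
x₃ = 2.411353 − 0.029837·(-0.208647)/(0.735260) = 2.419820;  |Δ| = 0.008467
p(2.419820) = 0.001615
x₄ = 2.419820 − 0.001615·(0.008467)/(-0.028222) = 2.420304;  |Δ| = 0.000484
|x₄ − x₃| = 0.000484 < 10^{-3}

n = 4, xₙ = 2.4203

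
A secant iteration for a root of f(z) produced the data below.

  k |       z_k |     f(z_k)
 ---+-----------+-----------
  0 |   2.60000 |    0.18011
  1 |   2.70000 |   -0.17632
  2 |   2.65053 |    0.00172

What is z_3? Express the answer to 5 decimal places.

z_3 = 2.65053 − 0.00172·(2.65053 − 2.70000) / (0.00172 − (-0.17632))
   = 2.65053 − (-0.0000851)/(0.1780400) = 2.6510079

2.65101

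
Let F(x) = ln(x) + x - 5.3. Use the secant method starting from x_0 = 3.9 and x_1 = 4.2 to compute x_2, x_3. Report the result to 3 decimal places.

3.931, 3.931

F(3.9) = -0.03902, F(4.2) = 0.33508
x_2 = 4.20000 − 0.33508·(4.20000 − 3.90000) / (0.33508 − (-0.03902)) = 4.20000 − (0.10053)/(0.37411) = 3.93129
F(3.93129) = 0.00026
x_3 = 3.93129 − 0.00026·(3.93129 − 4.20000) / (0.00026 − 0.33508) = 3.93129 − (-0.00007)/(-0.33482) = 3.93108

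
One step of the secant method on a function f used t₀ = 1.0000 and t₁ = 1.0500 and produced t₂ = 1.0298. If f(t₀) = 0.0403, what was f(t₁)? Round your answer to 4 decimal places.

The secant line through (1.0000, 0.0403) and (1.0500, f(t₁)) crosses zero at t₂ = 1.0298.
So (1.0000, 0.0403), (1.0500, f(t₁)), (1.0298, 0) are collinear:
f(t₁) = 0.0403 · (1.0500 − 1.0298) / (1.0000 − 1.0298) = 0.0403 · (0.020200)/(-0.029800) = -0.027317

-0.0273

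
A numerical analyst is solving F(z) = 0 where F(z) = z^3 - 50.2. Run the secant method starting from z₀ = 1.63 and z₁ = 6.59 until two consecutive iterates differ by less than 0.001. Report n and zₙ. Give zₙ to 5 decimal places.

F(1.63) = -45.8692530, F(6.59) = 235.9911790
z₂ = 6.5900000 − 235.9911790·(4.9600000)/(281.8604320) = 2.4371778;  |Δ| = 4.1528222
F(2.4371778) = -35.7235637
z₃ = 2.4371778 − (-35.7235637)·(-4.1528222)/(-271.7147427) = 2.9831681;  |Δ| = 0.5459903
F(2.9831681) = -23.6519158
z₄ = 2.9831681 − (-23.6519158)·(0.5459903)/(12.0716479) = 4.0529240;  |Δ| = 1.0697559
F(4.0529240) = 16.3741102
z₅ = 4.0529240 − 16.3741102·(1.0697559)/(40.0260260) = 3.6153012;  |Δ| = 0.4376228
F(3.6153012) = -2.9465570
z₆ = 3.6153012 − (-2.9465570)·(-0.4376228)/(-19.3206672) = 3.6820422;  |Δ| = 0.0667410
F(3.6820422) = -0.2809534
z₇ = 3.6820422 − (-0.2809534)·(0.0667410)/(2.6656037) = 3.6890767;  |Δ| = 0.0070345
F(3.6890767) = 0.0057016
z₈ = 3.6890767 − 0.0057016·(0.0070345)/(0.2866550) = 3.6889367;  |Δ| = 0.0001399
|z₈ − z₇| = 0.0001399 < 0.001

n = 8, zₙ = 3.68894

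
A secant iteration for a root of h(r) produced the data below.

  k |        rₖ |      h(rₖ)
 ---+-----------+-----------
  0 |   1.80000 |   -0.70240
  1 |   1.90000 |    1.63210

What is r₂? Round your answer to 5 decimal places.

r₂ = 1.90000 − 1.63210·(1.90000 − 1.80000) / (1.63210 − (-0.70240))
   = 1.90000 − (0.1632100)/(2.3345000) = 1.8300878

1.83009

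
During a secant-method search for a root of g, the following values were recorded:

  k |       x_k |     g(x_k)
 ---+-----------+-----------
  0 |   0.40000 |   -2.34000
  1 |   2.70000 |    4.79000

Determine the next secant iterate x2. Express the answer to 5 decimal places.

x2 = 2.70000 − 4.79000·(2.70000 − 0.40000) / (4.79000 − (-2.34000))
   = 2.70000 − (11.0170000)/(7.1300000) = 1.1548387

1.15484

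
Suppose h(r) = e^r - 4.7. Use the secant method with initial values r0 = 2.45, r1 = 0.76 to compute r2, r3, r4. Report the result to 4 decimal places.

h(2.45) = 6.888347, h(0.76) = -2.561724
r2 = 0.760000 − (-2.561724)·(0.760000 − 2.450000) / (-2.561724 − 6.888347) = 0.760000 − (4.329313)/(-9.450070) = 1.218125
h(1.218125) = -1.319157
r3 = 1.218125 − (-1.319157)·(1.218125 − 0.760000) / (-1.319157 − (-2.561724)) = 1.218125 − (-0.604339)/(1.242566) = 1.704488
h(1.704488) = 0.798572
r4 = 1.704488 − 0.798572·(1.704488 − 1.218125) / (0.798572 − (-1.319157)) = 1.704488 − (0.388396)/(2.117730) = 1.521086

1.2181, 1.7045, 1.5211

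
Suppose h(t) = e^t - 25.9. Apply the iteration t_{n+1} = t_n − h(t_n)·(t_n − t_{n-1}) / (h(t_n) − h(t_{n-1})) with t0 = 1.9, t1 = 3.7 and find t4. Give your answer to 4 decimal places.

h(1.9) = -19.214106, h(3.7) = 14.547304
t2 = 3.700000 − 14.547304·(3.700000 − 1.900000) / (14.547304 − (-19.214106)) = 3.700000 − (26.185148)/(33.761410) = 2.924406
h(2.924406) = -7.276840
t3 = 2.924406 − (-7.276840)·(2.924406 − 3.700000) / (-7.276840 − 14.547304) = 2.924406 − (5.643874)/(-21.824144) = 3.183013
h(3.183013) = -1.780688
t4 = 3.183013 − (-1.780688)·(3.183013 − 2.924406) / (-1.780688 − (-7.276840)) = 3.183013 − (-0.460498)/(5.496152) = 3.266798

3.2668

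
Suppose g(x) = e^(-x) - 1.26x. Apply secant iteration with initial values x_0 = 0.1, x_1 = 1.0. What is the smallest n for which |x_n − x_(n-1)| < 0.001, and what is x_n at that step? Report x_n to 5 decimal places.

g(0.1) = 0.7788374, g(1.0) = -0.8921206
x_2 = 1.0000000 − (-0.8921206)·(0.9000000)/(-1.6709580) = 0.5194921;  |Δ| = 0.4805079
g(0.5194921) = -0.0597375
x_3 = 0.5194921 − (-0.0597375)·(-0.4805079)/(0.8323831) = 0.4850076;  |Δ| = 0.0344845
g(0.4850076) = 0.0045830
x_4 = 0.4850076 − 0.0045830·(-0.0344845)/(0.0643204) = 0.4874647;  |Δ| = 0.0024571
g(0.4874647) = -0.0000239
x_5 = 0.4874647 − (-0.0000239)·(0.0024571)/(-0.0046069) = 0.4874519;  |Δ| = 0.0000128
|x_5 − x_4| = 0.0000128 < 0.001

n = 5, x_n = 0.48745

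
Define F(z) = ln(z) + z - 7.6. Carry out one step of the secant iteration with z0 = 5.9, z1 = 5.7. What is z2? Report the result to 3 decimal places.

F(5.9) = 0.07495, F(5.7) = -0.15953
z2 = 5.70000 − (-0.15953)·(5.70000 − 5.90000) / (-0.15953 − 0.07495) = 5.70000 − (0.03191)/(-0.23449) = 5.83607

5.836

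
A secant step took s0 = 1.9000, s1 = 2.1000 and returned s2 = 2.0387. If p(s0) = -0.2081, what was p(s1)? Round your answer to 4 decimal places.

The secant line through (1.9000, -0.2081) and (2.1000, p(s1)) crosses zero at s2 = 2.0387.
So (1.9000, -0.2081), (2.1000, p(s1)), (2.0387, 0) are collinear:
p(s1) = -0.2081 · (2.1000 − 2.0387) / (1.9000 − 2.0387) = -0.2081 · (0.061300)/(-0.138700) = 0.091972

0.0920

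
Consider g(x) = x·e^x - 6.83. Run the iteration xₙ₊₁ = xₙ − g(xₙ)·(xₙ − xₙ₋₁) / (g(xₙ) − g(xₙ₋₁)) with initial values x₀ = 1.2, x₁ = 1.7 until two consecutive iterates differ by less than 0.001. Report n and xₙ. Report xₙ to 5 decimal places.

n = 5, xₙ = 1.50953

g(1.2) = -2.8458597, g(1.7) = 2.4757106
x₂ = 1.7000000 − 2.4757106·(0.5000000)/(5.3215703) = 1.4673891;  |Δ| = 0.2326109
g(1.4673891) = -0.4646209
x₃ = 1.4673891 − (-0.4646209)·(-0.2326109)/(-2.9403315) = 1.5041455;  |Δ| = 0.0367564
g(1.5041455) = -0.0608848
x₄ = 1.5041455 − (-0.0608848)·(0.0367564)/(0.4037362) = 1.5096884;  |Δ| = 0.0055430
g(1.5096884) = 0.0018243
x₅ = 1.5096884 − 0.0018243·(0.0055430)/(0.0627090) = 1.5095272;  |Δ| = 0.0001613
|x₅ − x₄| = 0.0001613 < 0.001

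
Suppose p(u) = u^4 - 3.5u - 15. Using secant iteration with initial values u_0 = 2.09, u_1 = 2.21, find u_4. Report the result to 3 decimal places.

2.181

p(2.09) = -3.23470, p(2.21) = 1.11943
u_2 = 2.21000 − 1.11943·(2.21000 − 2.09000) / (1.11943 − (-3.23470)) = 2.21000 − (0.13433)/(4.35414) = 2.17915
p(2.17915) = -0.07698
u_3 = 2.17915 − (-0.07698)·(2.17915 − 2.21000) / (-0.07698 − 1.11943) = 2.17915 − (0.00238)/(-1.19642) = 2.18113
p(2.18113) = -0.00165
u_4 = 2.18113 − (-0.00165)·(2.18113 − 2.17915) / (-0.00165 − (-0.07698)) = 2.18113 − (0.00000)/(0.07533) = 2.18118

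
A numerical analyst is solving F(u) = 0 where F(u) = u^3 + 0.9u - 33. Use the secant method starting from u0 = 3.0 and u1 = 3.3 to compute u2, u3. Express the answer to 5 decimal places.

3.10753, 3.11367

F(3.0) = -3.3000000, F(3.3) = 5.9070000
u2 = 3.3000000 − 5.9070000·(3.3000000 − 3.0000000) / (5.9070000 − (-3.3000000)) = 3.3000000 − (1.7721000)/(9.2070000) = 3.1075269
F(3.1075269) = -0.1946985
u3 = 3.1075269 − (-0.1946985)·(3.1075269 − 3.3000000) / (-0.1946985 − 5.9070000) = 3.1075269 − (0.0374742)/(-6.1016985) = 3.1136685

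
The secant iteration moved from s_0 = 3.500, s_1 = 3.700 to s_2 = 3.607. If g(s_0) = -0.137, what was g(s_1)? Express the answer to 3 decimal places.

0.119

The secant line through (3.500, -0.137) and (3.700, g(s_1)) crosses zero at s_2 = 3.607.
So (3.500, -0.137), (3.700, g(s_1)), (3.607, 0) are collinear:
g(s_1) = -0.137 · (3.700 − 3.607) / (3.500 − 3.607) = -0.137 · (0.09300)/(-0.10700) = 0.11907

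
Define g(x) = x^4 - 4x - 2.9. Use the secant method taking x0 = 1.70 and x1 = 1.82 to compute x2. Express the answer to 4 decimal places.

1.7756

g(1.70) = -1.347900, g(1.82) = 0.791994
x2 = 1.820000 − 0.791994·(1.820000 − 1.700000) / (0.791994 − (-1.347900)) = 1.820000 − (0.095039)/(2.139894) = 1.775587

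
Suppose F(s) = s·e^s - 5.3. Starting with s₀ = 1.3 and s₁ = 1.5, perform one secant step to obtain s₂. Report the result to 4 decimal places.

1.3543

F(1.3) = -0.529914, F(1.5) = 1.422534
s₂ = 1.500000 − 1.422534·(1.500000 − 1.300000) / (1.422534 − (-0.529914)) = 1.500000 − (0.284507)/(1.952448) = 1.354282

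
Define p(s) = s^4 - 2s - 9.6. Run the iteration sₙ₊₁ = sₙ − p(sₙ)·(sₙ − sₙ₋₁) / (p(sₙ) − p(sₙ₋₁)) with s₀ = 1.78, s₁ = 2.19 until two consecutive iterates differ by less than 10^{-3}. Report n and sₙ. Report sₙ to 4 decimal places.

n = 5, sₙ = 1.9143

p(1.78) = -3.121241, p(2.19) = 9.022575
s₂ = 2.190000 − 9.022575·(0.410000)/(12.143817) = 1.885379;  |Δ| = 0.304621
p(1.885379) = -0.735181
s₃ = 1.885379 − (-0.735181)·(-0.304621)/(-9.757757) = 1.908331;  |Δ| = 0.022951
p(1.908331) = -0.154496
s₄ = 1.908331 − (-0.154496)·(0.022951)/(0.580686) = 1.914437;  |Δ| = 0.006106
p(1.914437) = 0.003854
s₅ = 1.914437 − 0.003854·(0.006106)/(0.158350) = 1.914288;  |Δ| = 0.000149
|s₅ − s₄| = 0.000149 < 10^{-3}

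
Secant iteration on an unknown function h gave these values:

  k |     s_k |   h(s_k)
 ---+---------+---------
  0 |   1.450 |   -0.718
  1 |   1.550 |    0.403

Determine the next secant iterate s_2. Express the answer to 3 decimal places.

s_2 = 1.550 − 0.403·(1.550 − 1.450) / (0.403 − (-0.718))
   = 1.550 − (0.04030)/(1.12100) = 1.51405

1.514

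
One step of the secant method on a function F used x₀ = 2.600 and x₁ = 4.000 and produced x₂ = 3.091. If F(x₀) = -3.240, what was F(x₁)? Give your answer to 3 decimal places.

The secant line through (2.600, -3.240) and (4.000, F(x₁)) crosses zero at x₂ = 3.091.
So (2.600, -3.240), (4.000, F(x₁)), (3.091, 0) are collinear:
F(x₁) = -3.240 · (4.000 − 3.091) / (2.600 − 3.091) = -3.240 · (0.90900)/(-0.49100) = 5.99829

5.998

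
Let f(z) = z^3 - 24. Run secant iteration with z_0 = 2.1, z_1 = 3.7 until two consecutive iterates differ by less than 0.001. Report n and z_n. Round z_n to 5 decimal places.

f(2.1) = -14.7390000, f(3.7) = 26.6530000
z_2 = 3.7000000 − 26.6530000·(1.6000000)/(41.3920000) = 2.6697333;  |Δ| = 1.0302667
f(2.6697333) = -4.9715407
z_3 = 2.6697333 − (-4.9715407)·(-1.0302667)/(-31.6245407) = 2.8316965;  |Δ| = 0.1619632
f(2.8316965) = -1.2940269
z_4 = 2.8316965 − (-1.2940269)·(0.1619632)/(3.6775138) = 2.8886874;  |Δ| = 0.0569909
f(2.8886874) = 0.1046952
z_5 = 2.8886874 − 0.1046952·(0.0569909)/(1.3987220) = 2.8844216;  |Δ| = 0.0042658
f(2.8844216) = -0.0019353
z_6 = 2.8844216 − (-0.0019353)·(-0.0042658)/(-0.1066305) = 2.8844990;  |Δ| = 0.0000774
|z_6 − z_5| = 0.0000774 < 0.001

n = 6, z_n = 2.88450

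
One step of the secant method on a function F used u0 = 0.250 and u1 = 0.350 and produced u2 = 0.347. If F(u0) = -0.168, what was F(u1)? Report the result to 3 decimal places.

0.005

The secant line through (0.250, -0.168) and (0.350, F(u1)) crosses zero at u2 = 0.347.
So (0.250, -0.168), (0.350, F(u1)), (0.347, 0) are collinear:
F(u1) = -0.168 · (0.350 − 0.347) / (0.250 − 0.347) = -0.168 · (0.00300)/(-0.09700) = 0.00520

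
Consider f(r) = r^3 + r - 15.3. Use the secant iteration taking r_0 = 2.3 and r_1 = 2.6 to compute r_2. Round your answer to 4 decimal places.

2.3438

f(2.3) = -0.833000, f(2.6) = 4.876000
r_2 = 2.600000 − 4.876000·(2.600000 − 2.300000) / (4.876000 − (-0.833000)) = 2.600000 − (1.462800)/(5.709000) = 2.343773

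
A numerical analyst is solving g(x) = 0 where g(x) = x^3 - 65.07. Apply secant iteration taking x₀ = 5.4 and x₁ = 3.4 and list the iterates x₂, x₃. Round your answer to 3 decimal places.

3.836, 4.055

g(5.4) = 92.39400, g(3.4) = -25.76600
x₂ = 3.40000 − (-25.76600)·(3.40000 − 5.40000) / (-25.76600 − 92.39400) = 3.40000 − (51.53200)/(-118.16000) = 3.83612
g(3.83612) = -8.61834
x₃ = 3.83612 − (-8.61834)·(3.83612 − 3.40000) / (-8.61834 − (-25.76600)) = 3.83612 − (-3.75863)/(17.14766) = 4.05531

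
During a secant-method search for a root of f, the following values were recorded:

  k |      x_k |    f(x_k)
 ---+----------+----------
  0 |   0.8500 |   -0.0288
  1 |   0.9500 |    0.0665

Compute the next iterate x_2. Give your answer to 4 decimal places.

0.8802

x_2 = 0.9500 − 0.0665·(0.9500 − 0.8500) / (0.0665 − (-0.0288))
   = 0.9500 − (0.006650)/(0.095300) = 0.880220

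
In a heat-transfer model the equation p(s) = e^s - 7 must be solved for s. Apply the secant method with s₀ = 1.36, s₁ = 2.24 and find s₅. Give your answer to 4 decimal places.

p(1.36) = -3.103807, p(2.24) = 2.393331
s₂ = 2.240000 − 2.393331·(2.240000 − 1.360000) / (2.393331 − (-3.103807)) = 2.240000 − (2.106132)/(5.497138) = 1.856868
p(1.856868) = -0.596353
s₃ = 1.856868 − (-0.596353)·(1.856868 − 2.240000) / (-0.596353 − 2.393331) = 1.856868 − (0.228482)/(-2.989685) = 1.933291
p(1.933291) = -0.087778
s₄ = 1.933291 − (-0.087778)·(1.933291 − 1.856868) / (-0.087778 − (-0.596353)) = 1.933291 − (-0.006708)/(0.508575) = 1.946482
p(1.946482) = 0.004001
s₅ = 1.946482 − 0.004001·(1.946482 − 1.933291) / (0.004001 − (-0.087778)) = 1.946482 − (0.000053)/(0.091779) = 1.945907

1.9459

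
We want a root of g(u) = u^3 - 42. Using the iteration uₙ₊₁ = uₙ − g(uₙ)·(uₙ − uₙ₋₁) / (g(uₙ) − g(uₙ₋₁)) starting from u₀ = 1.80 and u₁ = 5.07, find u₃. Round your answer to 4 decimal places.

g(1.80) = -36.168000, g(5.07) = 88.323843
u₂ = 5.070000 − 88.323843·(5.070000 − 1.800000) / (88.323843 − (-36.168000)) = 5.070000 − (288.818967)/(124.491843) = 2.750017
g(2.750017) = -21.202741
u₃ = 2.750017 − (-21.202741)·(2.750017 − 5.070000) / (-21.202741 − 88.323843) = 2.750017 − (49.189999)/(-109.526584) = 3.199132

3.1991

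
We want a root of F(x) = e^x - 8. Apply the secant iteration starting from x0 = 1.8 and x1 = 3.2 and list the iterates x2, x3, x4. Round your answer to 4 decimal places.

F(1.8) = -1.950353, F(3.2) = 16.532530
x2 = 3.200000 − 16.532530·(3.200000 − 1.800000) / (16.532530 − (-1.950353)) = 3.200000 − (23.145542)/(18.482883) = 1.947731
F(1.947731) = -0.987243
x3 = 1.947731 − (-0.987243)·(1.947731 − 3.200000) / (-0.987243 − 16.532530) = 1.947731 − (1.236294)/(-17.519773) = 2.018297
F(2.018297) = -0.474505
x4 = 2.018297 − (-0.474505)·(2.018297 − 1.947731) / (-0.474505 − (-0.987243)) = 2.018297 − (-0.033484)/(0.512738) = 2.083600

1.9477, 2.0183, 2.0836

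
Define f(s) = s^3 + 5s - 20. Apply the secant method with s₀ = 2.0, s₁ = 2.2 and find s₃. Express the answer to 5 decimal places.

2.11295

f(2.0) = -2.0000000, f(2.2) = 1.6480000
s₂ = 2.2000000 − 1.6480000·(2.2000000 − 2.0000000) / (1.6480000 − (-2.0000000)) = 2.2000000 − (0.3296000)/(3.6480000) = 2.1096491
f(2.1096491) = -0.0625090
s₃ = 2.1096491 − (-0.0625090)·(2.1096491 − 2.2000000) / (-0.0625090 − 1.6480000) = 2.1096491 − (0.0056477)/(-1.7105090) = 2.1129509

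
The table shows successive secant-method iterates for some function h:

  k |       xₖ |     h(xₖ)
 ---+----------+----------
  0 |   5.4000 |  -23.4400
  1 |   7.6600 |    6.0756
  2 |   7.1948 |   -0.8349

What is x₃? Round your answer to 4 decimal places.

x₃ = 7.1948 − (-0.8349)·(7.1948 − 7.6600) / (-0.8349 − 6.0756)
   = 7.1948 − (0.388395)/(-6.910500) = 7.251004

7.2510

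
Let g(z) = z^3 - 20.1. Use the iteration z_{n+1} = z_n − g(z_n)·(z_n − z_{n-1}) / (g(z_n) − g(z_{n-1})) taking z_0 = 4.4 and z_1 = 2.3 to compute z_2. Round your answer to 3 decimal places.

2.528

g(4.4) = 65.08400, g(2.3) = -7.93300
z_2 = 2.30000 − (-7.93300)·(2.30000 − 4.40000) / (-7.93300 − 65.08400) = 2.30000 − (16.65930)/(-73.01700) = 2.52816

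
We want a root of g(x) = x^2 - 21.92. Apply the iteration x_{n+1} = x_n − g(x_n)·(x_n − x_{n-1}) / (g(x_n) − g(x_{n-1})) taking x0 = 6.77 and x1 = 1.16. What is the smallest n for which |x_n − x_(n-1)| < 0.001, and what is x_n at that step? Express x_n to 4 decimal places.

n = 7, x_n = 4.6819

g(6.77) = 23.912900, g(1.16) = -20.574400
x2 = 1.160000 − (-20.574400)·(-5.610000)/(-44.487300) = 3.754502;  |Δ| = 2.594502
g(3.754502) = -7.823716
x3 = 3.754502 − (-7.823716)·(2.594502)/(12.750684) = 5.346467;  |Δ| = 1.591965
g(5.346467) = 6.664709
x4 = 5.346467 − 6.664709·(1.591965)/(14.488425) = 4.614159;  |Δ| = 0.732308
g(4.614159) = -0.629534
x5 = 4.614159 − (-0.629534)·(-0.732308)/(-7.294243) = 4.677362;  |Δ| = 0.063202
g(4.677362) = -0.042289
x6 = 4.677362 − (-0.042289)·(0.063202)/(0.587245) = 4.681913;  |Δ| = 0.004551
g(4.681913) = 0.000308
x7 = 4.681913 − 0.000308·(0.004551)/(0.042597) = 4.681880;  |Δ| = 0.000033
|x7 − x6| = 0.000033 < 0.001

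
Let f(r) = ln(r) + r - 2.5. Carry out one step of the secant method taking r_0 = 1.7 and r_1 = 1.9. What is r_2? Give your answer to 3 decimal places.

1.873

f(1.7) = -0.26937, f(1.9) = 0.04185
r_2 = 1.90000 − 0.04185·(1.90000 − 1.70000) / (0.04185 − (-0.26937)) = 1.90000 − (0.00837)/(0.31123) = 1.87310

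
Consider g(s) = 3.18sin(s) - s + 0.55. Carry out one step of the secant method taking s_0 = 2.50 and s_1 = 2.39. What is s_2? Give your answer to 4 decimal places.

2.4864

g(2.50) = -0.046859, g(2.39) = 0.331314
s_2 = 2.390000 − 0.331314·(2.390000 − 2.500000) / (0.331314 − (-0.046859)) = 2.390000 − (-0.036445)/(0.378173) = 2.486370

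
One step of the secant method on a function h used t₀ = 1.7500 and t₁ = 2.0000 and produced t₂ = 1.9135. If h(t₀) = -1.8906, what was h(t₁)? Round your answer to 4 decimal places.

The secant line through (1.7500, -1.8906) and (2.0000, h(t₁)) crosses zero at t₂ = 1.9135.
So (1.7500, -1.8906), (2.0000, h(t₁)), (1.9135, 0) are collinear:
h(t₁) = -1.8906 · (2.0000 − 1.9135) / (1.7500 − 1.9135) = -1.8906 · (0.086500)/(-0.163500) = 1.000226

1.0002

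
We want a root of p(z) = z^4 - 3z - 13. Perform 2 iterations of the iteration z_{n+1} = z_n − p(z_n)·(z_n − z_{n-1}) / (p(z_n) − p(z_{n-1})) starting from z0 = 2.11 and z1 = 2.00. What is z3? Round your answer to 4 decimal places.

2.0957

p(2.11) = 0.491194, p(2.00) = -3.000000
z2 = 2.000000 − (-3.000000)·(2.000000 − 2.110000) / (-3.000000 − 0.491194) = 2.000000 − (0.330000)/(-3.491194) = 2.094524
p(2.094524) = -0.037549
z3 = 2.094524 − (-0.037549)·(2.094524 − 2.000000) / (-0.037549 − (-3.000000)) = 2.094524 − (-0.003549)/(2.962451) = 2.095722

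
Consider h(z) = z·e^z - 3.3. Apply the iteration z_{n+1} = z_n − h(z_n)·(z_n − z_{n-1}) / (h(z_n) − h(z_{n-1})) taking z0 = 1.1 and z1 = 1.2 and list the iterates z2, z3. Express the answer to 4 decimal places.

1.0993, 1.0993

h(1.1) = 0.004583, h(1.2) = 0.684140
z2 = 1.200000 − 0.684140·(1.200000 − 1.100000) / (0.684140 − 0.004583) = 1.200000 − (0.068414)/(0.679558) = 1.099326
h(1.099326) = 0.000330
z3 = 1.099326 − 0.000330·(1.099326 − 1.200000) / (0.000330 − 0.684140) = 1.099326 − (-0.000033)/(-0.683810) = 1.099277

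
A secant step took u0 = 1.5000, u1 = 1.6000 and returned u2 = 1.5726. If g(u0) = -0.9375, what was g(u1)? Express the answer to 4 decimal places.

The secant line through (1.5000, -0.9375) and (1.6000, g(u1)) crosses zero at u2 = 1.5726.
So (1.5000, -0.9375), (1.6000, g(u1)), (1.5726, 0) are collinear:
g(u1) = -0.9375 · (1.6000 − 1.5726) / (1.5000 − 1.5726) = -0.9375 · (0.027400)/(-0.072600) = 0.353822

0.3538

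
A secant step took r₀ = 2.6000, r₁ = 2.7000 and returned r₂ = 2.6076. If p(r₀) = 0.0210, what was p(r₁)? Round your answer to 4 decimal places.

-0.2553

The secant line through (2.6000, 0.0210) and (2.7000, p(r₁)) crosses zero at r₂ = 2.6076.
So (2.6000, 0.0210), (2.7000, p(r₁)), (2.6076, 0) are collinear:
p(r₁) = 0.0210 · (2.7000 − 2.6076) / (2.6000 − 2.6076) = 0.0210 · (0.092400)/(-0.007600) = -0.255316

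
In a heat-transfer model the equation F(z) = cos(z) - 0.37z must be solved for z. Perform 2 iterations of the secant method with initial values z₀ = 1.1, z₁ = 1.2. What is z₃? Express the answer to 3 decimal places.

1.137

F(1.1) = 0.04660, F(1.2) = -0.08164
z₂ = 1.20000 − (-0.08164)·(1.20000 − 1.10000) / (-0.08164 − 0.04660) = 1.20000 − (-0.00816)/(-0.12824) = 1.13634
F(1.13634) = 0.00048
z₃ = 1.13634 − 0.00048·(1.13634 − 1.20000) / (0.00048 − (-0.08164)) = 1.13634 − (-0.00003)/(0.08212) = 1.13671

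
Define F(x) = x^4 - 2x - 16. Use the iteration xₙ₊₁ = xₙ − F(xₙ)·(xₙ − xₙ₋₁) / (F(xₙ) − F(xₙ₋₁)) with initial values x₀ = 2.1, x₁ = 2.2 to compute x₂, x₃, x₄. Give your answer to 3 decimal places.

2.120, 2.121, 2.121

F(2.1) = -0.75190, F(2.2) = 3.02560
x₂ = 2.20000 − 3.02560·(2.20000 − 2.10000) / (3.02560 − (-0.75190)) = 2.20000 − (0.30256)/(3.77750) = 2.11990
F(2.11990) = -0.04381
x₃ = 2.11990 − (-0.04381)·(2.11990 − 2.20000) / (-0.04381 − 3.02560) = 2.11990 − (0.00351)/(-3.06941) = 2.12105
F(2.12105) = -0.00250
x₄ = 2.12105 − (-0.00250)·(2.12105 − 2.11990) / (-0.00250 − (-0.04381)) = 2.12105 − (0.00000)/(0.04131) = 2.12112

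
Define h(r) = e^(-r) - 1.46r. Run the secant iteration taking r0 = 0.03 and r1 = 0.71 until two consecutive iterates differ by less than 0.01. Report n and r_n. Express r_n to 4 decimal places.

h(0.03) = 0.926646, h(0.71) = -0.544956
r2 = 0.710000 − (-0.544956)·(0.680000)/(-1.471601) = 0.458186;  |Δ| = 0.251814
h(0.458186) = -0.036522
r3 = 0.458186 − (-0.036522)·(-0.251814)/(0.508434) = 0.440098;  |Δ| = 0.018088
h(0.440098) = 0.001431
r4 = 0.440098 − 0.001431·(-0.018088)/(0.037952) = 0.440780;  |Δ| = 0.000682
|r4 − r3| = 0.000682 < 0.01

n = 4, r_n = 0.4408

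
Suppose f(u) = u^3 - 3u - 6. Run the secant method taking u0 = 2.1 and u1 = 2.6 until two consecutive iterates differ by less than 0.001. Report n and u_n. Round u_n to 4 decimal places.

n = 5, u_n = 2.3553

f(2.1) = -3.039000, f(2.6) = 3.776000
u2 = 2.600000 − 3.776000·(0.500000)/(6.815000) = 2.322964;  |Δ| = 0.277036
f(2.322964) = -0.433802
u3 = 2.322964 − (-0.433802)·(-0.277036)/(-4.209802) = 2.351511;  |Δ| = 0.028547
f(2.351511) = -0.051603
u4 = 2.351511 − (-0.051603)·(0.028547)/(0.382199) = 2.355366;  |Δ| = 0.003854
f(2.355366) = 0.000878
u5 = 2.355366 − 0.000878·(0.003854)/(0.052481) = 2.355301;  |Δ| = 0.000064
|u5 − u4| = 0.000064 < 0.001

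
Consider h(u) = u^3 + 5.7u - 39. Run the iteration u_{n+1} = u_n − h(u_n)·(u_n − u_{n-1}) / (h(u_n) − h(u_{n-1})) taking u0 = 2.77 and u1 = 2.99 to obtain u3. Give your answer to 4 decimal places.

2.8367

h(2.77) = -1.957067, h(2.99) = 4.773899
u2 = 2.990000 − 4.773899·(2.990000 − 2.770000) / (4.773899 − (-1.957067)) = 2.990000 − (1.050258)/(6.730966) = 2.833966
h(2.833966) = -0.085775
u3 = 2.833966 − (-0.085775)·(2.833966 − 2.990000) / (-0.085775 − 4.773899) = 2.833966 − (0.013384)/(-4.859674) = 2.836720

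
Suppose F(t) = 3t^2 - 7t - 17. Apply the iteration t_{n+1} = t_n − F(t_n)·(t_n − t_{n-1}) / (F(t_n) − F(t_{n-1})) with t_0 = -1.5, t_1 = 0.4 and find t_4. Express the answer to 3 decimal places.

F(-1.5) = 0.25000, F(0.4) = -19.32000
t_2 = 0.40000 − (-19.32000)·(0.40000 − (-1.50000)) / (-19.32000 − 0.25000) = 0.40000 − (-36.70800)/(-19.57000) = -1.47573
F(-1.47573) = -0.13658
t_3 = -1.47573 − (-0.13658)·(-1.47573 − 0.40000) / (-0.13658 − (-19.32000)) = -1.47573 − (0.25619)/(19.18342) = -1.48908
F(-1.48908) = 0.07569
t_4 = -1.48908 − 0.07569·(-1.48908 − (-1.47573)) / (0.07569 − (-0.13658)) = -1.48908 − (-0.00101)/(0.21227) = -1.48432

-1.484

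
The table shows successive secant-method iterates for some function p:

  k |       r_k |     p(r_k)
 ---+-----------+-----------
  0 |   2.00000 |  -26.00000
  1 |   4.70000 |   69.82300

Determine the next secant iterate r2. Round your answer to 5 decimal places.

2.73260

r2 = 4.70000 − 69.82300·(4.70000 − 2.00000) / (69.82300 − (-26.00000))
   = 4.70000 − (188.5221000)/(95.8230000) = 2.7326007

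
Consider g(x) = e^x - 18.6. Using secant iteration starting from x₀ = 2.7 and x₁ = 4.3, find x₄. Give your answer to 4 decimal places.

2.9273

g(2.7) = -3.720268, g(4.3) = 55.099794
x₂ = 4.300000 − 55.099794·(4.300000 − 2.700000) / (55.099794 − (-3.720268)) = 4.300000 − (88.159670)/(58.820062) = 2.801197
g(2.801197) = -2.135653
x₃ = 2.801197 − (-2.135653)·(2.801197 − 4.300000) / (-2.135653 − 55.099794) = 2.801197 − (3.200922)/(-57.235447) = 2.857123
g(2.857123) = -1.188641
x₄ = 2.857123 − (-1.188641)·(2.857123 − 2.801197) / (-1.188641 − (-2.135653)) = 2.857123 − (-0.066475)/(0.947011) = 2.927318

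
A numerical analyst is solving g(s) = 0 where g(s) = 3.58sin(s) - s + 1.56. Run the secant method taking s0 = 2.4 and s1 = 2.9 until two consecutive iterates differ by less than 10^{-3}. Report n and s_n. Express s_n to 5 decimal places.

g(2.4) = 1.5781582, g(2.9) = -0.4834874
s2 = 2.9000000 − (-0.4834874)·(0.5000000)/(-2.0616456) = 2.7827424;  |Δ| = 0.1172576
g(2.7827424) = 0.0345465
s3 = 2.7827424 − 0.0345465·(-0.1172576)/(0.5180339) = 2.7905620;  |Δ| = 0.0078196
g(2.7905620) = 0.0004776
s4 = 2.7905620 − 0.0004776·(0.0078196)/(-0.0340689) = 2.7906716;  |Δ| = 0.0001096
|s4 − s3| = 0.0001096 < 10^{-3}

n = 4, s_n = 2.79067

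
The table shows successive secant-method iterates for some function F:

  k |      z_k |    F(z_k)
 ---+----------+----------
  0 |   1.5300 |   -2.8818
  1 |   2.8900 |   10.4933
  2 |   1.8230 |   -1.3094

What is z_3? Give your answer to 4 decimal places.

1.9414

z_3 = 1.8230 − (-1.3094)·(1.8230 − 2.8900) / (-1.3094 − 10.4933)
   = 1.8230 − (1.397130)/(-11.802700) = 1.941374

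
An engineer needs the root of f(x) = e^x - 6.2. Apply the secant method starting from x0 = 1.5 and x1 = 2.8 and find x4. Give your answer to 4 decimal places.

1.8286

f(1.5) = -1.718311, f(2.8) = 10.244647
x2 = 2.800000 − 10.244647·(2.800000 − 1.500000) / (10.244647 − (-1.718311)) = 2.800000 − (13.318041)/(11.962958) = 1.686727
f(1.686727) = -0.798230
x3 = 1.686727 − (-0.798230)·(1.686727 − 2.800000) / (-0.798230 − 10.244647) = 1.686727 − (0.888648)/(-11.042876) = 1.767199
f(1.767199) = -0.345567
x4 = 1.767199 − (-0.345567)·(1.767199 − 1.686727) / (-0.345567 − (-0.798230)) = 1.767199 − (-0.027809)/(0.452663) = 1.828633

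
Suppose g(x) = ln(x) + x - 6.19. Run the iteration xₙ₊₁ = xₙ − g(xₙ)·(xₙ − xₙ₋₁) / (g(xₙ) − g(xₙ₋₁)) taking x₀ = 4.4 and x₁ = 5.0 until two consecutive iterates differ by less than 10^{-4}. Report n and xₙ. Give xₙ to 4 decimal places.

n = 4, xₙ = 4.6526

g(4.4) = -0.308395, g(5.0) = 0.419438
x₂ = 5.000000 − 0.419438·(0.600000)/(0.727833) = 4.654230;  |Δ| = 0.345770
g(4.654230) = 0.002007
x₃ = 4.654230 − 0.002007·(-0.345770)/(-0.417431) = 4.652568;  |Δ| = 0.001662
g(4.652568) = -0.000013
x₄ = 4.652568 − (-0.000013)·(-0.001662)/(-0.002020) = 4.652578;  |Δ| = 0.000010
|x₄ − x₃| = 0.000010 < 10^{-4}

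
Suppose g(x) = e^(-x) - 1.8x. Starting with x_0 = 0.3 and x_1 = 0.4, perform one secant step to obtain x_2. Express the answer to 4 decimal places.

g(0.3) = 0.200818, g(0.4) = -0.049680
x_2 = 0.400000 − (-0.049680)·(0.400000 − 0.300000) / (-0.049680 − 0.200818) = 0.400000 − (-0.004968)/(-0.250498) = 0.380168

0.3802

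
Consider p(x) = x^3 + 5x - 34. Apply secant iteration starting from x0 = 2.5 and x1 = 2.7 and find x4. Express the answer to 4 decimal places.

p(2.5) = -5.875000, p(2.7) = -0.817000
x2 = 2.700000 − (-0.817000)·(2.700000 − 2.500000) / (-0.817000 − (-5.875000)) = 2.700000 − (-0.163400)/(5.058000) = 2.732305
p(2.732305) = 0.059529
x3 = 2.732305 − 0.059529·(2.732305 − 2.700000) / (0.059529 − (-0.817000)) = 2.732305 − (0.001923)/(0.876529) = 2.730111
p(2.730111) = -0.000539
x4 = 2.730111 − (-0.000539)·(2.730111 − 2.732305) / (-0.000539 − 0.059529) = 2.730111 − (0.000001)/(-0.060069) = 2.730131

2.7301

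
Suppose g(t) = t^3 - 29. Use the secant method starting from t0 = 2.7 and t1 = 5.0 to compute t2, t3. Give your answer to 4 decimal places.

2.9035, 2.9978

g(2.7) = -9.317000, g(5.0) = 96.000000
t2 = 5.000000 − 96.000000·(5.000000 − 2.700000) / (96.000000 − (-9.317000)) = 5.000000 − (220.800000)/(105.317000) = 2.903472
g(2.903472) = -4.523287
t3 = 2.903472 − (-4.523287)·(2.903472 − 5.000000) / (-4.523287 − 96.000000) = 2.903472 − (9.483196)/(-100.523287) = 2.997811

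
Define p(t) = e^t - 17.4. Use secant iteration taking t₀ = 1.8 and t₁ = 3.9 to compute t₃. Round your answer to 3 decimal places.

p(1.8) = -11.35035, p(3.9) = 32.00245
t₂ = 3.90000 − 32.00245·(3.90000 − 1.80000) / (32.00245 − (-11.35035)) = 3.90000 − (67.20514)/(43.35280) = 2.34981
p(2.34981) = -6.91644
t₃ = 2.34981 − (-6.91644)·(2.34981 − 3.90000) / (-6.91644 − 32.00245) = 2.34981 − (10.72180)/(-38.91889) = 2.62530

2.625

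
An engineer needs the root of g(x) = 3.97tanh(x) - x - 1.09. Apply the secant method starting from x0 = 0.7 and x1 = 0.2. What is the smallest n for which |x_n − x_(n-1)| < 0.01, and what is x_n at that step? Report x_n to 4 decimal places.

g(0.7) = 0.609340, g(0.2) = -0.506420
x2 = 0.200000 − (-0.506420)·(-0.500000)/(-1.115760) = 0.426939;  |Δ| = 0.226939
g(0.426939) = 0.082019
x3 = 0.426939 − 0.082019·(0.226939)/(0.588439) = 0.395308;  |Δ| = 0.031632
g(0.395308) = 0.007122
x4 = 0.395308 − 0.007122·(-0.031632)/(-0.074897) = 0.392300;  |Δ| = 0.003008
|x4 − x3| = 0.003008 < 0.01

n = 4, x_n = 0.3923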